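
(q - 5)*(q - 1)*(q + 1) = q^3 - 5*q^2 - q + 5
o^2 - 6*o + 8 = (o - 4)*(o - 2)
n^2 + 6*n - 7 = (n - 1)*(n + 7)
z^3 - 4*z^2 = z^2*(z - 4)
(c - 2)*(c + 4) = c^2 + 2*c - 8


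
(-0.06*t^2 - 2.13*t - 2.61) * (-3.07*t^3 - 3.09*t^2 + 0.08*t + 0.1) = 0.1842*t^5 + 6.7245*t^4 + 14.5896*t^3 + 7.8885*t^2 - 0.4218*t - 0.261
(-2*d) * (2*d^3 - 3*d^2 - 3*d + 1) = -4*d^4 + 6*d^3 + 6*d^2 - 2*d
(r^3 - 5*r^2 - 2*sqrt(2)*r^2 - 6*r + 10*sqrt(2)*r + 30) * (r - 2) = r^4 - 7*r^3 - 2*sqrt(2)*r^3 + 4*r^2 + 14*sqrt(2)*r^2 - 20*sqrt(2)*r + 42*r - 60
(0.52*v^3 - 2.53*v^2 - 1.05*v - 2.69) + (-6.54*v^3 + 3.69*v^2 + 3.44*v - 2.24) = -6.02*v^3 + 1.16*v^2 + 2.39*v - 4.93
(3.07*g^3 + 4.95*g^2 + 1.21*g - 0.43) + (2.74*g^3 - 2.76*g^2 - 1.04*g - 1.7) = 5.81*g^3 + 2.19*g^2 + 0.17*g - 2.13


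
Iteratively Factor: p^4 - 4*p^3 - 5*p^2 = (p)*(p^3 - 4*p^2 - 5*p) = p*(p - 5)*(p^2 + p) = p^2*(p - 5)*(p + 1)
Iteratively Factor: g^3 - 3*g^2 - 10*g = (g - 5)*(g^2 + 2*g) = (g - 5)*(g + 2)*(g)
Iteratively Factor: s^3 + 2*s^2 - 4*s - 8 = (s - 2)*(s^2 + 4*s + 4) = (s - 2)*(s + 2)*(s + 2)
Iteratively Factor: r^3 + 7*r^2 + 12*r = (r + 4)*(r^2 + 3*r) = (r + 3)*(r + 4)*(r)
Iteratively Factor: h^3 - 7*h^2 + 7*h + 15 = (h - 3)*(h^2 - 4*h - 5) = (h - 5)*(h - 3)*(h + 1)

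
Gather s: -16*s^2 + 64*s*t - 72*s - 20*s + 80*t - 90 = -16*s^2 + s*(64*t - 92) + 80*t - 90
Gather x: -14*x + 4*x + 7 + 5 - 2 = 10 - 10*x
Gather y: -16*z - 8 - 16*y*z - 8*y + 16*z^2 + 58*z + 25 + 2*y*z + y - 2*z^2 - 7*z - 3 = y*(-14*z - 7) + 14*z^2 + 35*z + 14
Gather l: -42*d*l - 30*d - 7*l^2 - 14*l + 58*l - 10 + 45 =-30*d - 7*l^2 + l*(44 - 42*d) + 35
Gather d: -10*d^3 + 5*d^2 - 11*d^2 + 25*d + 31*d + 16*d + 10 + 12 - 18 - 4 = -10*d^3 - 6*d^2 + 72*d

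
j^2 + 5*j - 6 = (j - 1)*(j + 6)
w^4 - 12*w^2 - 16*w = w*(w - 4)*(w + 2)^2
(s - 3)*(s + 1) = s^2 - 2*s - 3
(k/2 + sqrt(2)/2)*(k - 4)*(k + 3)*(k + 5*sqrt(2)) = k^4/2 - k^3/2 + 3*sqrt(2)*k^3 - 3*sqrt(2)*k^2 - k^2 - 36*sqrt(2)*k - 5*k - 60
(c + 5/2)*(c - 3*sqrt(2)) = c^2 - 3*sqrt(2)*c + 5*c/2 - 15*sqrt(2)/2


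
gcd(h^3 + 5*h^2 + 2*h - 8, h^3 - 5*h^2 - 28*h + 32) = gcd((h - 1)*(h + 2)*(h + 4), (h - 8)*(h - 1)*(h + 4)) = h^2 + 3*h - 4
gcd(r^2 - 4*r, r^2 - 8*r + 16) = r - 4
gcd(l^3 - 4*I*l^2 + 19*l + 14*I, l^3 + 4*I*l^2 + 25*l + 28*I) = l + I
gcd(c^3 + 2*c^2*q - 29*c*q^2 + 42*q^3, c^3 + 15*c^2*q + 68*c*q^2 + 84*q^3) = c + 7*q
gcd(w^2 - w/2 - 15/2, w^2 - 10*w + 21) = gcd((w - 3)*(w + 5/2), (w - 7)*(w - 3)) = w - 3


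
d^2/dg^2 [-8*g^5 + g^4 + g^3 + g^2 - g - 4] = -160*g^3 + 12*g^2 + 6*g + 2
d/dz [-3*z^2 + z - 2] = 1 - 6*z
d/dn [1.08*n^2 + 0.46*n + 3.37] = 2.16*n + 0.46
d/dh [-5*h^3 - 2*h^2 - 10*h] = -15*h^2 - 4*h - 10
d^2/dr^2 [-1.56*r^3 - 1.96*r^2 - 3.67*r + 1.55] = -9.36*r - 3.92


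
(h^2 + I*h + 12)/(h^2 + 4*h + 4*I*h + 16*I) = (h - 3*I)/(h + 4)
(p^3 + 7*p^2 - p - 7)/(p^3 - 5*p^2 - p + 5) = (p + 7)/(p - 5)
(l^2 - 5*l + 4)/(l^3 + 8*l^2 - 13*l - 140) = (l - 1)/(l^2 + 12*l + 35)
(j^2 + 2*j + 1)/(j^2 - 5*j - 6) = (j + 1)/(j - 6)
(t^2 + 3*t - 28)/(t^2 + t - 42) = (t - 4)/(t - 6)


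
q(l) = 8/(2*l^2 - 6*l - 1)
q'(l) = 8*(6 - 4*l)/(2*l^2 - 6*l - 1)^2 = 16*(3 - 2*l)/(-2*l^2 + 6*l + 1)^2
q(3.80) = 1.57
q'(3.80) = -2.85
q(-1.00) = 1.14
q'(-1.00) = 1.63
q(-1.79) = 0.50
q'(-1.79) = 0.40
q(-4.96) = 0.10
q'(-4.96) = 0.03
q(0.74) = -1.84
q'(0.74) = 1.29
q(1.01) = -1.59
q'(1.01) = 0.62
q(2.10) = -1.67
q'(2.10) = -0.84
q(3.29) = 8.81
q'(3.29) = -69.44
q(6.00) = 0.23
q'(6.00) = -0.12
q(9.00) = 0.07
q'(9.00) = -0.02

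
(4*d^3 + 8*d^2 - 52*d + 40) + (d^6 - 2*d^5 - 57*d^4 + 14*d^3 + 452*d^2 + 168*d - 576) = d^6 - 2*d^5 - 57*d^4 + 18*d^3 + 460*d^2 + 116*d - 536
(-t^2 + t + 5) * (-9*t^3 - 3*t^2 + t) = 9*t^5 - 6*t^4 - 49*t^3 - 14*t^2 + 5*t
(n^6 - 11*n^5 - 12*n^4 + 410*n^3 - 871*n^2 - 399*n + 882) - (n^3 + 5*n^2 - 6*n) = n^6 - 11*n^5 - 12*n^4 + 409*n^3 - 876*n^2 - 393*n + 882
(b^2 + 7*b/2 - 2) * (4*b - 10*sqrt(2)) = 4*b^3 - 10*sqrt(2)*b^2 + 14*b^2 - 35*sqrt(2)*b - 8*b + 20*sqrt(2)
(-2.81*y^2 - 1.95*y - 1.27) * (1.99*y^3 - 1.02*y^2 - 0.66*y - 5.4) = -5.5919*y^5 - 1.0143*y^4 + 1.3163*y^3 + 17.7564*y^2 + 11.3682*y + 6.858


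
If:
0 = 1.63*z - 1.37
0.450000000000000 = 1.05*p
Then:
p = 0.43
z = 0.84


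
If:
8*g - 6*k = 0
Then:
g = 3*k/4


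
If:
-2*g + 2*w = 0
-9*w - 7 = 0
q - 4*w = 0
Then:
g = -7/9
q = -28/9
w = -7/9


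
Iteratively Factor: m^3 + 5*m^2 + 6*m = (m + 3)*(m^2 + 2*m) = (m + 2)*(m + 3)*(m)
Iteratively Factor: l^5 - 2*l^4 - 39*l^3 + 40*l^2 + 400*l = (l + 4)*(l^4 - 6*l^3 - 15*l^2 + 100*l) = (l + 4)^2*(l^3 - 10*l^2 + 25*l) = (l - 5)*(l + 4)^2*(l^2 - 5*l) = (l - 5)^2*(l + 4)^2*(l)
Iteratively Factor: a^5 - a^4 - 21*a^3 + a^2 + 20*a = (a - 5)*(a^4 + 4*a^3 - a^2 - 4*a) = a*(a - 5)*(a^3 + 4*a^2 - a - 4) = a*(a - 5)*(a - 1)*(a^2 + 5*a + 4) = a*(a - 5)*(a - 1)*(a + 1)*(a + 4)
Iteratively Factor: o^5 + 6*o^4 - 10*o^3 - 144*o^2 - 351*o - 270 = (o + 3)*(o^4 + 3*o^3 - 19*o^2 - 87*o - 90) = (o + 3)^2*(o^3 - 19*o - 30) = (o + 2)*(o + 3)^2*(o^2 - 2*o - 15) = (o - 5)*(o + 2)*(o + 3)^2*(o + 3)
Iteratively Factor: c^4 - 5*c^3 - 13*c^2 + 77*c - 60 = (c - 3)*(c^3 - 2*c^2 - 19*c + 20) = (c - 3)*(c - 1)*(c^2 - c - 20) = (c - 5)*(c - 3)*(c - 1)*(c + 4)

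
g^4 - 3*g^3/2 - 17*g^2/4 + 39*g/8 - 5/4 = (g - 5/2)*(g - 1/2)^2*(g + 2)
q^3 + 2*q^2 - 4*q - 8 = (q - 2)*(q + 2)^2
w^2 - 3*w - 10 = (w - 5)*(w + 2)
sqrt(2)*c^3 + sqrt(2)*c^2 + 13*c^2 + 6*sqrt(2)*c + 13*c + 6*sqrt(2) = (c + 1)*(c + 6*sqrt(2))*(sqrt(2)*c + 1)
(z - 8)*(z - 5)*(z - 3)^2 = z^4 - 19*z^3 + 127*z^2 - 357*z + 360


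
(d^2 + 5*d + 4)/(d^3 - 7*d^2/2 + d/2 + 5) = 2*(d + 4)/(2*d^2 - 9*d + 10)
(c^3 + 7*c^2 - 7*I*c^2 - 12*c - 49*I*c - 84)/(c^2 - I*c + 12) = (c^2 + c*(7 - 3*I) - 21*I)/(c + 3*I)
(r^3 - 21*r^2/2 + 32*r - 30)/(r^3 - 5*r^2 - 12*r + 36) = (r - 5/2)/(r + 3)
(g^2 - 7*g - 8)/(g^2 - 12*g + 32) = (g + 1)/(g - 4)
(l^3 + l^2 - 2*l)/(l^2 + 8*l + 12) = l*(l - 1)/(l + 6)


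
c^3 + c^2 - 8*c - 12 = (c - 3)*(c + 2)^2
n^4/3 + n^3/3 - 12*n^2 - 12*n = n*(n/3 + 1/3)*(n - 6)*(n + 6)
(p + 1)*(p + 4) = p^2 + 5*p + 4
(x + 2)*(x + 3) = x^2 + 5*x + 6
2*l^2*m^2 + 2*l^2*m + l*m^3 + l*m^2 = m*(2*l + m)*(l*m + l)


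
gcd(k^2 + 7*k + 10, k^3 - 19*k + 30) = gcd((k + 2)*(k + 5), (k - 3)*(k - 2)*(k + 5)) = k + 5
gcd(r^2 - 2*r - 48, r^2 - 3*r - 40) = r - 8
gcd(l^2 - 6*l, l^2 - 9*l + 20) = 1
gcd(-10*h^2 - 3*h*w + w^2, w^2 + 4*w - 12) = 1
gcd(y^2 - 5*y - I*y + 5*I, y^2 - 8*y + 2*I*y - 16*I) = 1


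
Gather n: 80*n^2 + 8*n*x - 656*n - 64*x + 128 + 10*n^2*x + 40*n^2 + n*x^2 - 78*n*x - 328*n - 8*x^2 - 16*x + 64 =n^2*(10*x + 120) + n*(x^2 - 70*x - 984) - 8*x^2 - 80*x + 192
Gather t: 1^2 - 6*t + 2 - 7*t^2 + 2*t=-7*t^2 - 4*t + 3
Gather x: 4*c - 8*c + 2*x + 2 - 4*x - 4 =-4*c - 2*x - 2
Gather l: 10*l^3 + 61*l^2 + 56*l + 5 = 10*l^3 + 61*l^2 + 56*l + 5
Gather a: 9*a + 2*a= 11*a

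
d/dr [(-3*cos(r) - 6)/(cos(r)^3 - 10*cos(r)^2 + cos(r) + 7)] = 3*(77*cos(r)/2 + 2*cos(2*r) - cos(3*r)/2 + 7)*sin(r)/(cos(r)^3 - 10*cos(r)^2 + cos(r) + 7)^2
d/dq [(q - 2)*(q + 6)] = 2*q + 4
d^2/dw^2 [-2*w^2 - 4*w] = -4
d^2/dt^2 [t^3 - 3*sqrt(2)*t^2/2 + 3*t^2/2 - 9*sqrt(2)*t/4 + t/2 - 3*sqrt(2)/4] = 6*t - 3*sqrt(2) + 3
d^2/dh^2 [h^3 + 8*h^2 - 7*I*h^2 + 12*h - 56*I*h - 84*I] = 6*h + 16 - 14*I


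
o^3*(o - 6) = o^4 - 6*o^3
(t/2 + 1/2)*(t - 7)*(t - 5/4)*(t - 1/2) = t^4/2 - 31*t^3/8 + 33*t^2/16 + 17*t/4 - 35/16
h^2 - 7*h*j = h*(h - 7*j)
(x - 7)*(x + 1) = x^2 - 6*x - 7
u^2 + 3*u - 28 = (u - 4)*(u + 7)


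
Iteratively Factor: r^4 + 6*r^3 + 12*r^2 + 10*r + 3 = (r + 1)*(r^3 + 5*r^2 + 7*r + 3) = (r + 1)^2*(r^2 + 4*r + 3) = (r + 1)^2*(r + 3)*(r + 1)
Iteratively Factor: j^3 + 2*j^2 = (j)*(j^2 + 2*j) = j^2*(j + 2)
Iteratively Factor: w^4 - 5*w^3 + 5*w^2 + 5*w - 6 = (w + 1)*(w^3 - 6*w^2 + 11*w - 6) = (w - 2)*(w + 1)*(w^2 - 4*w + 3) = (w - 3)*(w - 2)*(w + 1)*(w - 1)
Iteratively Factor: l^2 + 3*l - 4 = (l + 4)*(l - 1)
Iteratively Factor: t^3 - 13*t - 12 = (t - 4)*(t^2 + 4*t + 3) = (t - 4)*(t + 1)*(t + 3)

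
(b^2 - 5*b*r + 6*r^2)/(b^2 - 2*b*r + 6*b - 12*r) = (b - 3*r)/(b + 6)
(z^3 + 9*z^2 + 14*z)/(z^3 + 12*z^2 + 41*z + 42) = z/(z + 3)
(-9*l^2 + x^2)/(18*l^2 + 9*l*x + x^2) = (-3*l + x)/(6*l + x)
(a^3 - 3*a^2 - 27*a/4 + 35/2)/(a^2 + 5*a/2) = a - 11/2 + 7/a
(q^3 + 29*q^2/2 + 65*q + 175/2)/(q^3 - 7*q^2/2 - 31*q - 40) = (q^2 + 12*q + 35)/(q^2 - 6*q - 16)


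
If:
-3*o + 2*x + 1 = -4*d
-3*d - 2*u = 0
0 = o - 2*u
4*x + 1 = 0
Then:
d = -1/26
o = 3/26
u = 3/52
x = -1/4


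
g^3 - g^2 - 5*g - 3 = (g - 3)*(g + 1)^2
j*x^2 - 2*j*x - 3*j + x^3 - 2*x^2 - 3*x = (j + x)*(x - 3)*(x + 1)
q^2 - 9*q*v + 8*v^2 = (q - 8*v)*(q - v)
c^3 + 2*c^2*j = c^2*(c + 2*j)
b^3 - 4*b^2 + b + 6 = (b - 3)*(b - 2)*(b + 1)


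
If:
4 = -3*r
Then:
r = -4/3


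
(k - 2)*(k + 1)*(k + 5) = k^3 + 4*k^2 - 7*k - 10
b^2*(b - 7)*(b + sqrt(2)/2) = b^4 - 7*b^3 + sqrt(2)*b^3/2 - 7*sqrt(2)*b^2/2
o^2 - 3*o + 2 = (o - 2)*(o - 1)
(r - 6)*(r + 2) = r^2 - 4*r - 12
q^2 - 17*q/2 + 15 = (q - 6)*(q - 5/2)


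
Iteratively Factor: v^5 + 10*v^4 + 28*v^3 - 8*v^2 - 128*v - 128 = (v + 2)*(v^4 + 8*v^3 + 12*v^2 - 32*v - 64) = (v - 2)*(v + 2)*(v^3 + 10*v^2 + 32*v + 32) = (v - 2)*(v + 2)*(v + 4)*(v^2 + 6*v + 8) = (v - 2)*(v + 2)^2*(v + 4)*(v + 4)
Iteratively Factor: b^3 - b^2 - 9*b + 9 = (b + 3)*(b^2 - 4*b + 3) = (b - 3)*(b + 3)*(b - 1)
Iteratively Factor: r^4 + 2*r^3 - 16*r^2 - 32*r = (r)*(r^3 + 2*r^2 - 16*r - 32) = r*(r + 2)*(r^2 - 16) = r*(r - 4)*(r + 2)*(r + 4)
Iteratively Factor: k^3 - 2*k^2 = (k)*(k^2 - 2*k) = k*(k - 2)*(k)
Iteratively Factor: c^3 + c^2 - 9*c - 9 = (c + 1)*(c^2 - 9) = (c - 3)*(c + 1)*(c + 3)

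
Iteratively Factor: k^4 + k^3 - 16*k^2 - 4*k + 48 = (k - 2)*(k^3 + 3*k^2 - 10*k - 24) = (k - 2)*(k + 2)*(k^2 + k - 12) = (k - 2)*(k + 2)*(k + 4)*(k - 3)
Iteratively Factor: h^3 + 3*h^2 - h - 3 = (h + 1)*(h^2 + 2*h - 3) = (h + 1)*(h + 3)*(h - 1)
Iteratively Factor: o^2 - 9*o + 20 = (o - 5)*(o - 4)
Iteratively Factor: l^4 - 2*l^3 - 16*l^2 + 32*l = (l + 4)*(l^3 - 6*l^2 + 8*l) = (l - 4)*(l + 4)*(l^2 - 2*l) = l*(l - 4)*(l + 4)*(l - 2)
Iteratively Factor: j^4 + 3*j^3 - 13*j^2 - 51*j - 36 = (j + 1)*(j^3 + 2*j^2 - 15*j - 36) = (j + 1)*(j + 3)*(j^2 - j - 12) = (j - 4)*(j + 1)*(j + 3)*(j + 3)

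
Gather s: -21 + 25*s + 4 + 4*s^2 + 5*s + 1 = 4*s^2 + 30*s - 16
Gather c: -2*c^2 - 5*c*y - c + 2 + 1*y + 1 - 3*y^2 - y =-2*c^2 + c*(-5*y - 1) - 3*y^2 + 3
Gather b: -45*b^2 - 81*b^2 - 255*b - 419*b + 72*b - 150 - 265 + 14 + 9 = -126*b^2 - 602*b - 392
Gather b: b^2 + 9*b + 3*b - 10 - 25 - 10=b^2 + 12*b - 45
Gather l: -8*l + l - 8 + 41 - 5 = 28 - 7*l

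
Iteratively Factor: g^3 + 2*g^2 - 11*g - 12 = (g - 3)*(g^2 + 5*g + 4) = (g - 3)*(g + 1)*(g + 4)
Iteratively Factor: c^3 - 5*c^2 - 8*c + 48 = (c + 3)*(c^2 - 8*c + 16) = (c - 4)*(c + 3)*(c - 4)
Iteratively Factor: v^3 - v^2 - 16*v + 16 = (v - 4)*(v^2 + 3*v - 4) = (v - 4)*(v + 4)*(v - 1)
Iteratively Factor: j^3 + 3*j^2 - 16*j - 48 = (j - 4)*(j^2 + 7*j + 12) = (j - 4)*(j + 4)*(j + 3)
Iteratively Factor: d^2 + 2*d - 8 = (d - 2)*(d + 4)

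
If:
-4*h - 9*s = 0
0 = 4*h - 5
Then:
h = 5/4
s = -5/9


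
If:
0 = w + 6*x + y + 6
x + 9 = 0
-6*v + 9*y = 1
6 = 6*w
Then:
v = 211/3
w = 1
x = -9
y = 47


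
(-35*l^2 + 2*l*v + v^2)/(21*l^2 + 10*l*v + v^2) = (-5*l + v)/(3*l + v)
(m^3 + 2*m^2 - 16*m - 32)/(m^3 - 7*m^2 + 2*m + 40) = (m + 4)/(m - 5)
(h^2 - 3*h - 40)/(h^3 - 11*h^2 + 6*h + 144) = (h + 5)/(h^2 - 3*h - 18)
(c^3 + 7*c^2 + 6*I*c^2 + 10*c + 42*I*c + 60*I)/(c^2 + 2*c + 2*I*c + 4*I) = (c^2 + c*(5 + 6*I) + 30*I)/(c + 2*I)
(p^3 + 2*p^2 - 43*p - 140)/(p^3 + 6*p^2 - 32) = (p^2 - 2*p - 35)/(p^2 + 2*p - 8)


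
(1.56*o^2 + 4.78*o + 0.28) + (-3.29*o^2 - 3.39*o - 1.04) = -1.73*o^2 + 1.39*o - 0.76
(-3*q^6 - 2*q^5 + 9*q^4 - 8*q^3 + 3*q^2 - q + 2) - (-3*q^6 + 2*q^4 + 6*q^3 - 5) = -2*q^5 + 7*q^4 - 14*q^3 + 3*q^2 - q + 7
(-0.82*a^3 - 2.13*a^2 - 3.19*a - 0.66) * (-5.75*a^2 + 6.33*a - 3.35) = 4.715*a^5 + 7.0569*a^4 + 7.6066*a^3 - 9.2622*a^2 + 6.5087*a + 2.211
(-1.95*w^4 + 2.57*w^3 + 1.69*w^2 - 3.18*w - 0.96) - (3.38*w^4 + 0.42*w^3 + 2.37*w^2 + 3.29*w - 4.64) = -5.33*w^4 + 2.15*w^3 - 0.68*w^2 - 6.47*w + 3.68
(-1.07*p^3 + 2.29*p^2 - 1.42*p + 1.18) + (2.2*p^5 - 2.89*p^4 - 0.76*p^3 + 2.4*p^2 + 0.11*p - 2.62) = 2.2*p^5 - 2.89*p^4 - 1.83*p^3 + 4.69*p^2 - 1.31*p - 1.44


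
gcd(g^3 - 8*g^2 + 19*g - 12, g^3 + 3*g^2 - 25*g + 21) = g^2 - 4*g + 3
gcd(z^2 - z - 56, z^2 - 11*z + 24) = z - 8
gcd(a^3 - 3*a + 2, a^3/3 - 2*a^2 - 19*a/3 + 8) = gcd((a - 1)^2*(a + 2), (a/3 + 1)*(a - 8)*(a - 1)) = a - 1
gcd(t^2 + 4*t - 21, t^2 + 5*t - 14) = t + 7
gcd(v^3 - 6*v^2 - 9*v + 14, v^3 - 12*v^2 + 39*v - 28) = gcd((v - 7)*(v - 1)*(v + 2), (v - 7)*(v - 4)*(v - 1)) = v^2 - 8*v + 7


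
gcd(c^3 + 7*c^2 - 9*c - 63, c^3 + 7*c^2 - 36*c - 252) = c + 7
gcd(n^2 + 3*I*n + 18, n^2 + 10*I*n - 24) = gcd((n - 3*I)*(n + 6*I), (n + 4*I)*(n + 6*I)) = n + 6*I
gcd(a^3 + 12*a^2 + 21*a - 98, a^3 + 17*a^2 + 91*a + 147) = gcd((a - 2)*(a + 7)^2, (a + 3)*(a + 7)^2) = a^2 + 14*a + 49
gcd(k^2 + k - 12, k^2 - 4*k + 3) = k - 3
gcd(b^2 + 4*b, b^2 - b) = b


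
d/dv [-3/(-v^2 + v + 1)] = 3*(1 - 2*v)/(-v^2 + v + 1)^2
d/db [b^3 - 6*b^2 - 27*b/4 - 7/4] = 3*b^2 - 12*b - 27/4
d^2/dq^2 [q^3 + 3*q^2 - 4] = 6*q + 6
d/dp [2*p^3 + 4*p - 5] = 6*p^2 + 4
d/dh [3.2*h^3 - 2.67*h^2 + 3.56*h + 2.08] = 9.6*h^2 - 5.34*h + 3.56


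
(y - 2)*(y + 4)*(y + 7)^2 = y^4 + 16*y^3 + 69*y^2 - 14*y - 392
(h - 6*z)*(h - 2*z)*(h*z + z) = h^3*z - 8*h^2*z^2 + h^2*z + 12*h*z^3 - 8*h*z^2 + 12*z^3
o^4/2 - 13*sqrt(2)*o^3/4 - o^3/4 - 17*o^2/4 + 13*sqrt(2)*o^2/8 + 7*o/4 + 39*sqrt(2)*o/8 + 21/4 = (o/2 + 1/2)*(o - 3/2)*(o - 7*sqrt(2))*(o + sqrt(2)/2)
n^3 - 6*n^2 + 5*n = n*(n - 5)*(n - 1)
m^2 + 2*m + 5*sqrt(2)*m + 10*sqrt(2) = (m + 2)*(m + 5*sqrt(2))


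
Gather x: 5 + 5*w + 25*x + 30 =5*w + 25*x + 35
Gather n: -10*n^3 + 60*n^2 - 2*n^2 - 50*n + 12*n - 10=-10*n^3 + 58*n^2 - 38*n - 10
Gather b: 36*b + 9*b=45*b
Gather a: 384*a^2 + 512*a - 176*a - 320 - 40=384*a^2 + 336*a - 360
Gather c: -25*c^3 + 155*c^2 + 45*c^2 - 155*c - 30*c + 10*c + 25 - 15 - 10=-25*c^3 + 200*c^2 - 175*c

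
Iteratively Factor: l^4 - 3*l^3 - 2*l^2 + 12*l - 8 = (l - 2)*(l^3 - l^2 - 4*l + 4) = (l - 2)*(l - 1)*(l^2 - 4) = (l - 2)*(l - 1)*(l + 2)*(l - 2)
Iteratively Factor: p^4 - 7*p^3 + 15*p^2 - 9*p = (p - 1)*(p^3 - 6*p^2 + 9*p) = p*(p - 1)*(p^2 - 6*p + 9) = p*(p - 3)*(p - 1)*(p - 3)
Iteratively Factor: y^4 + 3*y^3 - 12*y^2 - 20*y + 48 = (y + 4)*(y^3 - y^2 - 8*y + 12) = (y + 3)*(y + 4)*(y^2 - 4*y + 4) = (y - 2)*(y + 3)*(y + 4)*(y - 2)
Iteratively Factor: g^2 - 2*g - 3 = (g + 1)*(g - 3)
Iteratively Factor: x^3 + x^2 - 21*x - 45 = (x + 3)*(x^2 - 2*x - 15) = (x - 5)*(x + 3)*(x + 3)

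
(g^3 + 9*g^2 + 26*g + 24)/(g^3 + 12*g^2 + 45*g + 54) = (g^2 + 6*g + 8)/(g^2 + 9*g + 18)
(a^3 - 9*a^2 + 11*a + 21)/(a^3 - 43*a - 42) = (a - 3)/(a + 6)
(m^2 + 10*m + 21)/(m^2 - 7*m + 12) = (m^2 + 10*m + 21)/(m^2 - 7*m + 12)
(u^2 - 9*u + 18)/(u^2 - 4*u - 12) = (u - 3)/(u + 2)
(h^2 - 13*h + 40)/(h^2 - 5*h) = (h - 8)/h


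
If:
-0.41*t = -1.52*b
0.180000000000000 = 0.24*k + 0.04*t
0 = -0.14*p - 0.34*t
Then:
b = 0.269736842105263*t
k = 0.75 - 0.166666666666667*t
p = -2.42857142857143*t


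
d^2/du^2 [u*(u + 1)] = 2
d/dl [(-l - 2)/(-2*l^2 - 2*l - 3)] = (2*l^2 + 2*l - 2*(l + 2)*(2*l + 1) + 3)/(2*l^2 + 2*l + 3)^2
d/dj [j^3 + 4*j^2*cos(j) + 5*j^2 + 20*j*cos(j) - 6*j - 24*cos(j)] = -4*j^2*sin(j) + 3*j^2 - 20*j*sin(j) + 8*j*cos(j) + 10*j + 24*sin(j) + 20*cos(j) - 6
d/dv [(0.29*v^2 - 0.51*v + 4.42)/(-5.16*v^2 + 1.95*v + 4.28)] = (-2.0661*v^2 + 48.0968*v - 10.8018)/(26.6256*v^4 - 20.124*v^3 - 40.3671*v^2 + 16.692*v + 18.3184)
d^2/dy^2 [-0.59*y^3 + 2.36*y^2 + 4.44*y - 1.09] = 4.72 - 3.54*y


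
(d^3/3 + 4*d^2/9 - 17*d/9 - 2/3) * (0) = 0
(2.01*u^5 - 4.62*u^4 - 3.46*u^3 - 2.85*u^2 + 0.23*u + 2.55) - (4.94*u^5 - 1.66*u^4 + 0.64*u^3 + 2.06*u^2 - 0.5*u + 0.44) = -2.93*u^5 - 2.96*u^4 - 4.1*u^3 - 4.91*u^2 + 0.73*u + 2.11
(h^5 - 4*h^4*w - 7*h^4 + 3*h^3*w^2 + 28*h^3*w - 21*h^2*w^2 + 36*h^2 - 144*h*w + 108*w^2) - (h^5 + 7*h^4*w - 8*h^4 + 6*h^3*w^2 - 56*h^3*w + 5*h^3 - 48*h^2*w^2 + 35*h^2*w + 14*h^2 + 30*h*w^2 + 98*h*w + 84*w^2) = -11*h^4*w + h^4 - 3*h^3*w^2 + 84*h^3*w - 5*h^3 + 27*h^2*w^2 - 35*h^2*w + 22*h^2 - 30*h*w^2 - 242*h*w + 24*w^2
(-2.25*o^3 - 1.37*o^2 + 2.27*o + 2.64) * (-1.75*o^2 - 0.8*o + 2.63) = 3.9375*o^5 + 4.1975*o^4 - 8.794*o^3 - 10.0391*o^2 + 3.8581*o + 6.9432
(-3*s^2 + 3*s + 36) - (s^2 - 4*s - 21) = -4*s^2 + 7*s + 57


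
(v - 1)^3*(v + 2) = v^4 - v^3 - 3*v^2 + 5*v - 2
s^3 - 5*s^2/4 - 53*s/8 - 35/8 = (s - 7/2)*(s + 1)*(s + 5/4)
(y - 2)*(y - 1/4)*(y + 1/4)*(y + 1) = y^4 - y^3 - 33*y^2/16 + y/16 + 1/8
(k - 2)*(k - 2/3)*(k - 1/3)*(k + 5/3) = k^4 - 4*k^3/3 - 25*k^2/9 + 88*k/27 - 20/27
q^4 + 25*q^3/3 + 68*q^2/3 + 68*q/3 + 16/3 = (q + 1/3)*(q + 2)^2*(q + 4)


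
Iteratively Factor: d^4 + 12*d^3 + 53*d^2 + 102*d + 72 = (d + 4)*(d^3 + 8*d^2 + 21*d + 18) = (d + 2)*(d + 4)*(d^2 + 6*d + 9) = (d + 2)*(d + 3)*(d + 4)*(d + 3)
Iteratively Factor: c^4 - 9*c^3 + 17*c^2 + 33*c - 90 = (c - 5)*(c^3 - 4*c^2 - 3*c + 18) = (c - 5)*(c - 3)*(c^2 - c - 6) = (c - 5)*(c - 3)^2*(c + 2)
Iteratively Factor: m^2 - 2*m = (m)*(m - 2)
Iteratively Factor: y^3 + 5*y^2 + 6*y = (y)*(y^2 + 5*y + 6) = y*(y + 3)*(y + 2)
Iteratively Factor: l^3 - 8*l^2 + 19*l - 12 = (l - 1)*(l^2 - 7*l + 12) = (l - 3)*(l - 1)*(l - 4)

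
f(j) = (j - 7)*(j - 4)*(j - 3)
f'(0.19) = 55.79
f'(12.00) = 157.00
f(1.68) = -16.29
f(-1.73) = -236.61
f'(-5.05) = 278.91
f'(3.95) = -2.79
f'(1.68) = 22.43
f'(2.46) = 10.27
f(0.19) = -72.91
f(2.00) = -10.00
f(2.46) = -3.78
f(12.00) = 360.00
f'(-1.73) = 118.42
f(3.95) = 0.14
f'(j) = (j - 7)*(j - 4) + (j - 7)*(j - 3) + (j - 4)*(j - 3) = 3*j^2 - 28*j + 61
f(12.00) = 360.00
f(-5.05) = -877.87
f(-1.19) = -178.10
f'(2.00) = 17.00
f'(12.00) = 157.00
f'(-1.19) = 98.57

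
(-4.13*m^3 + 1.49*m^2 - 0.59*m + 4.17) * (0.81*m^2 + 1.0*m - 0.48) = -3.3453*m^5 - 2.9231*m^4 + 2.9945*m^3 + 2.0725*m^2 + 4.4532*m - 2.0016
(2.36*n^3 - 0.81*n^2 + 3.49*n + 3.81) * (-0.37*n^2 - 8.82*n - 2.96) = -0.8732*n^5 - 20.5155*n^4 - 1.1327*n^3 - 29.7939*n^2 - 43.9346*n - 11.2776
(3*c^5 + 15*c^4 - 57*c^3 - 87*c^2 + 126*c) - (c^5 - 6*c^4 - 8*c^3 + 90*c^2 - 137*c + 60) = 2*c^5 + 21*c^4 - 49*c^3 - 177*c^2 + 263*c - 60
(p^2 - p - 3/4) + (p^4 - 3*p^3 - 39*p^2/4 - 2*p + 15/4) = p^4 - 3*p^3 - 35*p^2/4 - 3*p + 3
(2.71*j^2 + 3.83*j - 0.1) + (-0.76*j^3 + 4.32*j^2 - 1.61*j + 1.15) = -0.76*j^3 + 7.03*j^2 + 2.22*j + 1.05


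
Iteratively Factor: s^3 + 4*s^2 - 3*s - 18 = (s - 2)*(s^2 + 6*s + 9) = (s - 2)*(s + 3)*(s + 3)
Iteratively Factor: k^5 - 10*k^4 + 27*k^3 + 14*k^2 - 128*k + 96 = (k - 1)*(k^4 - 9*k^3 + 18*k^2 + 32*k - 96) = (k - 1)*(k + 2)*(k^3 - 11*k^2 + 40*k - 48) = (k - 3)*(k - 1)*(k + 2)*(k^2 - 8*k + 16) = (k - 4)*(k - 3)*(k - 1)*(k + 2)*(k - 4)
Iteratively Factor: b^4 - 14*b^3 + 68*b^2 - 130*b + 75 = (b - 1)*(b^3 - 13*b^2 + 55*b - 75) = (b - 5)*(b - 1)*(b^2 - 8*b + 15) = (b - 5)^2*(b - 1)*(b - 3)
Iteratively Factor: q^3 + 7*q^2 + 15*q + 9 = (q + 3)*(q^2 + 4*q + 3) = (q + 3)^2*(q + 1)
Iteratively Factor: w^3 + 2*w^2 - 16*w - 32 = (w + 2)*(w^2 - 16) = (w + 2)*(w + 4)*(w - 4)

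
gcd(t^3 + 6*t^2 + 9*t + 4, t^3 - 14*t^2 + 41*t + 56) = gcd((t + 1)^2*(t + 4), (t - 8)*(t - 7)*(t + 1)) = t + 1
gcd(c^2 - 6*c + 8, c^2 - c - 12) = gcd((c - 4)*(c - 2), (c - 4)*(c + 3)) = c - 4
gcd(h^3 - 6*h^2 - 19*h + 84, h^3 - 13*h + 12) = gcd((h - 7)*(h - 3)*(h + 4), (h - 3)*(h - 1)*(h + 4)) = h^2 + h - 12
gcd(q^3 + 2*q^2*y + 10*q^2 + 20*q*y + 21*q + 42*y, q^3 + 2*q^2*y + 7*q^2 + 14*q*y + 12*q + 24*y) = q^2 + 2*q*y + 3*q + 6*y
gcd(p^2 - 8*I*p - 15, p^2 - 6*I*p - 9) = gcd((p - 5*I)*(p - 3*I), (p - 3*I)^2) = p - 3*I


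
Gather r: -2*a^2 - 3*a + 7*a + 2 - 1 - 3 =-2*a^2 + 4*a - 2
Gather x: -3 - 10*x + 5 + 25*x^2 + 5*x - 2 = 25*x^2 - 5*x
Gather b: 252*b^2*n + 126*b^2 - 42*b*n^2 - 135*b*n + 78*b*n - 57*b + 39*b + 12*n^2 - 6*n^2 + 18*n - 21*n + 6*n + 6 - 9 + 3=b^2*(252*n + 126) + b*(-42*n^2 - 57*n - 18) + 6*n^2 + 3*n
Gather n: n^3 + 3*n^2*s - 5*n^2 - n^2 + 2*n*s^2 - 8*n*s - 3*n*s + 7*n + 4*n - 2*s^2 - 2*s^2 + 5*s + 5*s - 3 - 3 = n^3 + n^2*(3*s - 6) + n*(2*s^2 - 11*s + 11) - 4*s^2 + 10*s - 6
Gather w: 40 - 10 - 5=25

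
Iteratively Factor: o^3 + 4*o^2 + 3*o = (o)*(o^2 + 4*o + 3) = o*(o + 3)*(o + 1)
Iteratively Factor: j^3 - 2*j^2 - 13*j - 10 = (j + 1)*(j^2 - 3*j - 10) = (j - 5)*(j + 1)*(j + 2)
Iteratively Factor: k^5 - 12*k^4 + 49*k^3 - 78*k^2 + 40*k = (k)*(k^4 - 12*k^3 + 49*k^2 - 78*k + 40) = k*(k - 5)*(k^3 - 7*k^2 + 14*k - 8) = k*(k - 5)*(k - 1)*(k^2 - 6*k + 8) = k*(k - 5)*(k - 2)*(k - 1)*(k - 4)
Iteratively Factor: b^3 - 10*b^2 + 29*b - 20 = (b - 4)*(b^2 - 6*b + 5) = (b - 5)*(b - 4)*(b - 1)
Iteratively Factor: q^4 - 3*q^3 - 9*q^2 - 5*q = (q + 1)*(q^3 - 4*q^2 - 5*q) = (q - 5)*(q + 1)*(q^2 + q) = q*(q - 5)*(q + 1)*(q + 1)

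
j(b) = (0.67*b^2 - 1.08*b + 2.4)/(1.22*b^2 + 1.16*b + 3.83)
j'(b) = (-2.44*b - 1.16)*(0.67*b^2 - 1.08*b + 2.4)/(1.22*b^2 + 1.16*b + 3.83)^2 + (1.34*b - 1.08)/(1.22*b^2 + 1.16*b + 3.83) = (2.0948*b^2 - 0.7238*b - 6.9204)/(1.4884*b^4 + 2.8304*b^3 + 10.6908*b^2 + 8.8856*b + 14.6689)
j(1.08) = 0.31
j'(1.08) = -0.12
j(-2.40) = 1.10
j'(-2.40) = 0.11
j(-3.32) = 1.00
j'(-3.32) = 0.10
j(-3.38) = 0.99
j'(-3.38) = 0.10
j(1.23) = 0.29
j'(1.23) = -0.09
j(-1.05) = 1.08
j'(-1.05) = -0.25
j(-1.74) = 1.15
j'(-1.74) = 0.02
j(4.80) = 0.34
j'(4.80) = 0.03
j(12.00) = 0.44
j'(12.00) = 0.01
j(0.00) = 0.63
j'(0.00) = -0.47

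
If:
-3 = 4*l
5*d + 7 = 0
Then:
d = -7/5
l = -3/4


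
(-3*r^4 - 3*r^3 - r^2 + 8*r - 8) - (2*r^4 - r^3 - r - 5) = -5*r^4 - 2*r^3 - r^2 + 9*r - 3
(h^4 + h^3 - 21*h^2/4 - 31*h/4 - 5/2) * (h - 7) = h^5 - 6*h^4 - 49*h^3/4 + 29*h^2 + 207*h/4 + 35/2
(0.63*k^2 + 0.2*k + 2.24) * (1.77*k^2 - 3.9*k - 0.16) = 1.1151*k^4 - 2.103*k^3 + 3.084*k^2 - 8.768*k - 0.3584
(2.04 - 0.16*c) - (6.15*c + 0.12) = 1.92 - 6.31*c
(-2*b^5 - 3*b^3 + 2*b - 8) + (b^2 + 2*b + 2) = -2*b^5 - 3*b^3 + b^2 + 4*b - 6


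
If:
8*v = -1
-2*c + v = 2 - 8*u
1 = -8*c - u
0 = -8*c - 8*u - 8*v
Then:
No Solution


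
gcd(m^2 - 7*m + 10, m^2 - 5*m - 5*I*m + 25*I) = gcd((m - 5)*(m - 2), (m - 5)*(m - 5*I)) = m - 5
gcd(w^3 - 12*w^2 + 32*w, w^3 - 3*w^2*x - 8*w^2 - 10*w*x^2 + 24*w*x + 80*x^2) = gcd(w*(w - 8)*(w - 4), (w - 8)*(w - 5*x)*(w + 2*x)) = w - 8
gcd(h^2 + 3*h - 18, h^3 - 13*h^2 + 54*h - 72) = h - 3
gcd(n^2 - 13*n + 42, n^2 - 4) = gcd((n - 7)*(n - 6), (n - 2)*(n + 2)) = 1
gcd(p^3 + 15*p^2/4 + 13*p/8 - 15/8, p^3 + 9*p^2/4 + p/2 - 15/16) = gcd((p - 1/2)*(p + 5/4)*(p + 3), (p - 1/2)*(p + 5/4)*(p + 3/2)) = p^2 + 3*p/4 - 5/8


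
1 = 1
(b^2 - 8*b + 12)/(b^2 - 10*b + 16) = (b - 6)/(b - 8)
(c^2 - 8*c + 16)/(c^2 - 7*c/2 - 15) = 2*(-c^2 + 8*c - 16)/(-2*c^2 + 7*c + 30)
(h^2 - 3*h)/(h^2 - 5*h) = (h - 3)/(h - 5)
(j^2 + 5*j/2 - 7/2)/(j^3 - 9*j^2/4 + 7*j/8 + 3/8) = 4*(2*j + 7)/(8*j^2 - 10*j - 3)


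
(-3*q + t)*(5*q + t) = -15*q^2 + 2*q*t + t^2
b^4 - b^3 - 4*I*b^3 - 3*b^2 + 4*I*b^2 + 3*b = b*(b - 1)*(b - 3*I)*(b - I)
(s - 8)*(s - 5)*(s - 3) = s^3 - 16*s^2 + 79*s - 120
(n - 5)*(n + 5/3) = n^2 - 10*n/3 - 25/3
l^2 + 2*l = l*(l + 2)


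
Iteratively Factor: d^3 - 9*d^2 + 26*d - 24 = (d - 4)*(d^2 - 5*d + 6) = (d - 4)*(d - 2)*(d - 3)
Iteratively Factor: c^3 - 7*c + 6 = (c - 2)*(c^2 + 2*c - 3) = (c - 2)*(c + 3)*(c - 1)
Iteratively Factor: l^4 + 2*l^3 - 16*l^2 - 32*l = (l - 4)*(l^3 + 6*l^2 + 8*l) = (l - 4)*(l + 4)*(l^2 + 2*l) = l*(l - 4)*(l + 4)*(l + 2)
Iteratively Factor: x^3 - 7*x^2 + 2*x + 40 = (x - 4)*(x^2 - 3*x - 10) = (x - 5)*(x - 4)*(x + 2)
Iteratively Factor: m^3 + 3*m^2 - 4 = (m - 1)*(m^2 + 4*m + 4) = (m - 1)*(m + 2)*(m + 2)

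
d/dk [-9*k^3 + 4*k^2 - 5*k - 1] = -27*k^2 + 8*k - 5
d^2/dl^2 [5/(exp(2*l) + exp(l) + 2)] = 5*(2*(2*exp(l) + 1)^2*exp(l) - (4*exp(l) + 1)*(exp(2*l) + exp(l) + 2))*exp(l)/(exp(2*l) + exp(l) + 2)^3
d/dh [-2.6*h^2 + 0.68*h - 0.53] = 0.68 - 5.2*h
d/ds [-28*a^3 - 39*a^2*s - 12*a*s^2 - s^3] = -39*a^2 - 24*a*s - 3*s^2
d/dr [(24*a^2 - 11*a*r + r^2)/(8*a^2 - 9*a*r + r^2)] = 2*a/(a^2 - 2*a*r + r^2)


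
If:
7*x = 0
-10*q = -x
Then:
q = 0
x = 0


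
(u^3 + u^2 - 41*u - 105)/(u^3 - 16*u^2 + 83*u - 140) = (u^2 + 8*u + 15)/(u^2 - 9*u + 20)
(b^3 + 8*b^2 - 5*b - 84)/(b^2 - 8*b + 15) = (b^2 + 11*b + 28)/(b - 5)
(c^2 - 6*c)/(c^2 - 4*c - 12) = c/(c + 2)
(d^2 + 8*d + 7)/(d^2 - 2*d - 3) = (d + 7)/(d - 3)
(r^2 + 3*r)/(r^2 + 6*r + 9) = r/(r + 3)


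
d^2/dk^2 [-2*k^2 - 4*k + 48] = -4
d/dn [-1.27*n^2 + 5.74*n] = 5.74 - 2.54*n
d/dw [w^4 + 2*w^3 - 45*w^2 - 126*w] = 4*w^3 + 6*w^2 - 90*w - 126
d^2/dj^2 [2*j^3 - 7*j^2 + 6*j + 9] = 12*j - 14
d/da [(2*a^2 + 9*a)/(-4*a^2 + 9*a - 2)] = 2*(27*a^2 - 4*a - 9)/(16*a^4 - 72*a^3 + 97*a^2 - 36*a + 4)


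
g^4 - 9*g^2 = g^2*(g - 3)*(g + 3)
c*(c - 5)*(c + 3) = c^3 - 2*c^2 - 15*c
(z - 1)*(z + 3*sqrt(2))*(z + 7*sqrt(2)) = z^3 - z^2 + 10*sqrt(2)*z^2 - 10*sqrt(2)*z + 42*z - 42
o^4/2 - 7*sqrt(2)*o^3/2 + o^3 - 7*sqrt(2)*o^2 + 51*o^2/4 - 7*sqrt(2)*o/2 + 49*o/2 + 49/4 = (o/2 + 1/2)*(o + 1)*(o - 7*sqrt(2)/2)^2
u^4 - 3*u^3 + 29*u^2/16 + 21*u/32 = u*(u - 7/4)*(u - 3/2)*(u + 1/4)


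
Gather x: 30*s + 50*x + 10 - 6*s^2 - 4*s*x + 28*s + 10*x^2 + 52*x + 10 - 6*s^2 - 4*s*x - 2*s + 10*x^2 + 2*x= -12*s^2 + 56*s + 20*x^2 + x*(104 - 8*s) + 20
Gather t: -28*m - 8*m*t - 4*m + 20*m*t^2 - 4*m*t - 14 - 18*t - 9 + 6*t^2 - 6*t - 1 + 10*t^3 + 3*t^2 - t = -32*m + 10*t^3 + t^2*(20*m + 9) + t*(-12*m - 25) - 24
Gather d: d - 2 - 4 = d - 6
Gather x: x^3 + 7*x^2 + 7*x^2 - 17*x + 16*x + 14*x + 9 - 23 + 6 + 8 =x^3 + 14*x^2 + 13*x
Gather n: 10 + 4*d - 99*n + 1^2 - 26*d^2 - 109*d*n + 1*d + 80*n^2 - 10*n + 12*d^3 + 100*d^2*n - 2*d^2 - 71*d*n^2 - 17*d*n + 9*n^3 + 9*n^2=12*d^3 - 28*d^2 + 5*d + 9*n^3 + n^2*(89 - 71*d) + n*(100*d^2 - 126*d - 109) + 11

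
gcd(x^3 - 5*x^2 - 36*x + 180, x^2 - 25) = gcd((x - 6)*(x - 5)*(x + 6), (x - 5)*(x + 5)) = x - 5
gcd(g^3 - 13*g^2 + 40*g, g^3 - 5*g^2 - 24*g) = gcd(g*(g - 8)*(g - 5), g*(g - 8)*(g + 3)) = g^2 - 8*g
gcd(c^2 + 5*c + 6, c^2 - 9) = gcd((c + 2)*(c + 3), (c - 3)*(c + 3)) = c + 3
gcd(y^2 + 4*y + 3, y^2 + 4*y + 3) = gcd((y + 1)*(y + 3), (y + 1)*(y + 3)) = y^2 + 4*y + 3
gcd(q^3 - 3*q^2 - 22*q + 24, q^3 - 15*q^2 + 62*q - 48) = q^2 - 7*q + 6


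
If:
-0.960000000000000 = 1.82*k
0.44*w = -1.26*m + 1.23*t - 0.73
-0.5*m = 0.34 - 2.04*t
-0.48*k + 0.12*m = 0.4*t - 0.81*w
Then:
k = -0.53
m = -0.45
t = 0.06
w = -0.22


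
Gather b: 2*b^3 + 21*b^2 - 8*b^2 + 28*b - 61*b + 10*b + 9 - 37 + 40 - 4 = 2*b^3 + 13*b^2 - 23*b + 8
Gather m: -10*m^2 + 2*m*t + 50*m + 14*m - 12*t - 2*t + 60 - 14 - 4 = -10*m^2 + m*(2*t + 64) - 14*t + 42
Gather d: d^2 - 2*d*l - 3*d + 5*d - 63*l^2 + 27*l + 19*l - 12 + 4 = d^2 + d*(2 - 2*l) - 63*l^2 + 46*l - 8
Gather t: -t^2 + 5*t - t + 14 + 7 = -t^2 + 4*t + 21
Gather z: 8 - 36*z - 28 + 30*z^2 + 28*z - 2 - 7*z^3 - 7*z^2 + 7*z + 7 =-7*z^3 + 23*z^2 - z - 15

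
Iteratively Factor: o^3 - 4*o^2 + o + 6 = (o + 1)*(o^2 - 5*o + 6) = (o - 2)*(o + 1)*(o - 3)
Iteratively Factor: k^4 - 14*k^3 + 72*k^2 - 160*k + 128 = (k - 2)*(k^3 - 12*k^2 + 48*k - 64) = (k - 4)*(k - 2)*(k^2 - 8*k + 16) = (k - 4)^2*(k - 2)*(k - 4)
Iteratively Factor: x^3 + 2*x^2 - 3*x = (x - 1)*(x^2 + 3*x) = (x - 1)*(x + 3)*(x)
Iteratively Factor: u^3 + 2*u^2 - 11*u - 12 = (u - 3)*(u^2 + 5*u + 4) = (u - 3)*(u + 1)*(u + 4)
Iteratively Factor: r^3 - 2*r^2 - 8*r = (r + 2)*(r^2 - 4*r) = (r - 4)*(r + 2)*(r)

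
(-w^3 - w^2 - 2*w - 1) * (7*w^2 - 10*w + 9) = -7*w^5 + 3*w^4 - 13*w^3 + 4*w^2 - 8*w - 9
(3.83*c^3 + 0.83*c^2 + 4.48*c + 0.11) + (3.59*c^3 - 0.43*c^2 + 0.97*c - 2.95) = 7.42*c^3 + 0.4*c^2 + 5.45*c - 2.84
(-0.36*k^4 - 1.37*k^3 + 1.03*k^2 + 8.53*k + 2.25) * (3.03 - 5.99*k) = 2.1564*k^5 + 7.1155*k^4 - 10.3208*k^3 - 47.9738*k^2 + 12.3684*k + 6.8175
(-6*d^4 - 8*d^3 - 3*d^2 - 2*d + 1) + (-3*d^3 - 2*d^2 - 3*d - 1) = -6*d^4 - 11*d^3 - 5*d^2 - 5*d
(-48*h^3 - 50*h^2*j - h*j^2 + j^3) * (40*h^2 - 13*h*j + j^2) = -1920*h^5 - 1376*h^4*j + 562*h^3*j^2 + 3*h^2*j^3 - 14*h*j^4 + j^5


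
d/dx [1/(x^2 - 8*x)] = 2*(4 - x)/(x^2*(x - 8)^2)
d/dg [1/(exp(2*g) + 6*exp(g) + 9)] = 2*(-exp(g) - 3)*exp(g)/(exp(2*g) + 6*exp(g) + 9)^2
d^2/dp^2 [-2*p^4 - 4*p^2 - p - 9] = -24*p^2 - 8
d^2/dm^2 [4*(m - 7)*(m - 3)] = 8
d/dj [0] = 0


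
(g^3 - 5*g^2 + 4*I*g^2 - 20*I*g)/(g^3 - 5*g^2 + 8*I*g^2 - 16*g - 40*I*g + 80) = g/(g + 4*I)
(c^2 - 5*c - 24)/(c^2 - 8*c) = (c + 3)/c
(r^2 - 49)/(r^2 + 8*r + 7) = (r - 7)/(r + 1)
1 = 1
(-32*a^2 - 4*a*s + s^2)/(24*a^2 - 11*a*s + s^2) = (4*a + s)/(-3*a + s)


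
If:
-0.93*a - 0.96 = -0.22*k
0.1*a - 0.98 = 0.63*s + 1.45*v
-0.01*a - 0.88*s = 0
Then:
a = 13.5312831389183*v + 9.14528101802757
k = 57.2004241781548*v + 43.0232333943893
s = -0.153764581124072*v - 0.103923647932131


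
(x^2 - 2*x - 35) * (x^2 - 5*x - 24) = x^4 - 7*x^3 - 49*x^2 + 223*x + 840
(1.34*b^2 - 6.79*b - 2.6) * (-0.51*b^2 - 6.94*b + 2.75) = -0.6834*b^4 - 5.8367*b^3 + 52.1336*b^2 - 0.628499999999999*b - 7.15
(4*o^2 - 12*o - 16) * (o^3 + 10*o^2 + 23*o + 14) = 4*o^5 + 28*o^4 - 44*o^3 - 380*o^2 - 536*o - 224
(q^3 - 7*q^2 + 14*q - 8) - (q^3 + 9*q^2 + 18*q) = -16*q^2 - 4*q - 8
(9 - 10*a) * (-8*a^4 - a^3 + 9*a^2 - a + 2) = 80*a^5 - 62*a^4 - 99*a^3 + 91*a^2 - 29*a + 18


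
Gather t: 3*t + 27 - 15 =3*t + 12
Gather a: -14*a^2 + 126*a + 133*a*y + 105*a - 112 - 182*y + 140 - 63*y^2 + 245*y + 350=-14*a^2 + a*(133*y + 231) - 63*y^2 + 63*y + 378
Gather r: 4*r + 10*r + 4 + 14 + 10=14*r + 28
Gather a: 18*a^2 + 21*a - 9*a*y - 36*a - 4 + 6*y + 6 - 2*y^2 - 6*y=18*a^2 + a*(-9*y - 15) - 2*y^2 + 2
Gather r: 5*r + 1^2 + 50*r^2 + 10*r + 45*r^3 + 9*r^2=45*r^3 + 59*r^2 + 15*r + 1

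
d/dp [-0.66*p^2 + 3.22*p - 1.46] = 3.22 - 1.32*p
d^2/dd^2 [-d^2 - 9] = -2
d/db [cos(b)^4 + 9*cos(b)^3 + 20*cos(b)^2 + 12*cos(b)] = -(-27*sin(b)^2 + 43*cos(b) + cos(3*b) + 39)*sin(b)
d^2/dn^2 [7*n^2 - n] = 14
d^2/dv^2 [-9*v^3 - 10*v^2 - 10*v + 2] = -54*v - 20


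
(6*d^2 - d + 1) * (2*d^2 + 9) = 12*d^4 - 2*d^3 + 56*d^2 - 9*d + 9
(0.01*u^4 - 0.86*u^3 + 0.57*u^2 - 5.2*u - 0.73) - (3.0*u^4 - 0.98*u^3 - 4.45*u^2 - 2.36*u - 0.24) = -2.99*u^4 + 0.12*u^3 + 5.02*u^2 - 2.84*u - 0.49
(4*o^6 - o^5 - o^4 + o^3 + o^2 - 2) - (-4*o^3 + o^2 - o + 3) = 4*o^6 - o^5 - o^4 + 5*o^3 + o - 5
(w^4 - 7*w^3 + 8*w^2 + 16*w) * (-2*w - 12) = -2*w^5 + 2*w^4 + 68*w^3 - 128*w^2 - 192*w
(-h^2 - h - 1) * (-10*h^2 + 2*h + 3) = 10*h^4 + 8*h^3 + 5*h^2 - 5*h - 3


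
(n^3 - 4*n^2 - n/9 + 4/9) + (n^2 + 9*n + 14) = n^3 - 3*n^2 + 80*n/9 + 130/9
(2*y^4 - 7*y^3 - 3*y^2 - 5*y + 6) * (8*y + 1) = 16*y^5 - 54*y^4 - 31*y^3 - 43*y^2 + 43*y + 6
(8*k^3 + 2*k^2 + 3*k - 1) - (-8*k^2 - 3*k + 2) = 8*k^3 + 10*k^2 + 6*k - 3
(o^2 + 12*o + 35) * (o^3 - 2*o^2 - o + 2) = o^5 + 10*o^4 + 10*o^3 - 80*o^2 - 11*o + 70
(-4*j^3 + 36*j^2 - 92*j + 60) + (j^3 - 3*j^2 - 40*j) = -3*j^3 + 33*j^2 - 132*j + 60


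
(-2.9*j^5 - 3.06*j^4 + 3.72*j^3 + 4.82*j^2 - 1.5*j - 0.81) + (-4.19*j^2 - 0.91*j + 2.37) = -2.9*j^5 - 3.06*j^4 + 3.72*j^3 + 0.63*j^2 - 2.41*j + 1.56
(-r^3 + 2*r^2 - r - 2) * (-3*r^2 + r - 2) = 3*r^5 - 7*r^4 + 7*r^3 + r^2 + 4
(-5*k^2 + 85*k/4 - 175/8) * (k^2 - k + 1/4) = -5*k^4 + 105*k^3/4 - 355*k^2/8 + 435*k/16 - 175/32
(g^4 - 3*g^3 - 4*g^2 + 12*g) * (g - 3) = g^5 - 6*g^4 + 5*g^3 + 24*g^2 - 36*g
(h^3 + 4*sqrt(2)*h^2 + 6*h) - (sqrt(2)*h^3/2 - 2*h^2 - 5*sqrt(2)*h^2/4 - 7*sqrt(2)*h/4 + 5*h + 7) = -sqrt(2)*h^3/2 + h^3 + 2*h^2 + 21*sqrt(2)*h^2/4 + h + 7*sqrt(2)*h/4 - 7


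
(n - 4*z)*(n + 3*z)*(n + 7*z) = n^3 + 6*n^2*z - 19*n*z^2 - 84*z^3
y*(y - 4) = y^2 - 4*y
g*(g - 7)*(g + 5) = g^3 - 2*g^2 - 35*g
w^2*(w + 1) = w^3 + w^2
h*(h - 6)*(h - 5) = h^3 - 11*h^2 + 30*h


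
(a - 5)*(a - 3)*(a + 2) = a^3 - 6*a^2 - a + 30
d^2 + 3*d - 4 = (d - 1)*(d + 4)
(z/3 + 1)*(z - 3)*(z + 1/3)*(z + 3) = z^4/3 + 10*z^3/9 - 8*z^2/3 - 10*z - 3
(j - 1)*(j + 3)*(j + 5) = j^3 + 7*j^2 + 7*j - 15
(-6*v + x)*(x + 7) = -6*v*x - 42*v + x^2 + 7*x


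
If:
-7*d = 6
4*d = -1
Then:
No Solution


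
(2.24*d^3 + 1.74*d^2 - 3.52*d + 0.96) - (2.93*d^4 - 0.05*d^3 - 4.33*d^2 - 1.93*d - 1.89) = -2.93*d^4 + 2.29*d^3 + 6.07*d^2 - 1.59*d + 2.85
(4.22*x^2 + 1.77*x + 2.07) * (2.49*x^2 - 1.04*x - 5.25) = 10.5078*x^4 + 0.0185000000000004*x^3 - 18.8415*x^2 - 11.4453*x - 10.8675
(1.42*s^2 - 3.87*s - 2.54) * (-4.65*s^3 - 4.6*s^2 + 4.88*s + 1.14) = -6.603*s^5 + 11.4635*s^4 + 36.5426*s^3 - 5.5828*s^2 - 16.807*s - 2.8956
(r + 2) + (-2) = r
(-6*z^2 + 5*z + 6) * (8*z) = -48*z^3 + 40*z^2 + 48*z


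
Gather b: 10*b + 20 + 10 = 10*b + 30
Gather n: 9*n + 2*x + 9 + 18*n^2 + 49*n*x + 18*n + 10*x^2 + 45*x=18*n^2 + n*(49*x + 27) + 10*x^2 + 47*x + 9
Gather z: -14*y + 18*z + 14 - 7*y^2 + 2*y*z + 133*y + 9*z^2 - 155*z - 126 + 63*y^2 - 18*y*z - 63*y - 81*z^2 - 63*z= 56*y^2 + 56*y - 72*z^2 + z*(-16*y - 200) - 112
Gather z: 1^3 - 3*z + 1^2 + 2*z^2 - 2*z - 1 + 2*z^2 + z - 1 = 4*z^2 - 4*z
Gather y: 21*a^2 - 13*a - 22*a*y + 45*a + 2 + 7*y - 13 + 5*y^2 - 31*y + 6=21*a^2 + 32*a + 5*y^2 + y*(-22*a - 24) - 5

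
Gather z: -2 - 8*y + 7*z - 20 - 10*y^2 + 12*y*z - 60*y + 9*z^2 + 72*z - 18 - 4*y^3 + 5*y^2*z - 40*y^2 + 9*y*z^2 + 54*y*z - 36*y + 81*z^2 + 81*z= -4*y^3 - 50*y^2 - 104*y + z^2*(9*y + 90) + z*(5*y^2 + 66*y + 160) - 40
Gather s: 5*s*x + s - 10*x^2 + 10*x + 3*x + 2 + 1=s*(5*x + 1) - 10*x^2 + 13*x + 3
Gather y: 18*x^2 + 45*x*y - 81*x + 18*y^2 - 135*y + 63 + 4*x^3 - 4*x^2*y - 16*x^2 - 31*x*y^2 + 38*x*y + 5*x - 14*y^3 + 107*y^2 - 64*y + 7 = 4*x^3 + 2*x^2 - 76*x - 14*y^3 + y^2*(125 - 31*x) + y*(-4*x^2 + 83*x - 199) + 70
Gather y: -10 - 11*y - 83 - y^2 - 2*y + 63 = -y^2 - 13*y - 30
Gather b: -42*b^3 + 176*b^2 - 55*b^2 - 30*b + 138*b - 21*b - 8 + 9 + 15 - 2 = -42*b^3 + 121*b^2 + 87*b + 14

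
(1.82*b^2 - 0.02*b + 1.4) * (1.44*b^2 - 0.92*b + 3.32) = 2.6208*b^4 - 1.7032*b^3 + 8.0768*b^2 - 1.3544*b + 4.648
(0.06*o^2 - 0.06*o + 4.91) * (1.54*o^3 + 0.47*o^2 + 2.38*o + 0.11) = 0.0924*o^5 - 0.0642*o^4 + 7.676*o^3 + 2.1715*o^2 + 11.6792*o + 0.5401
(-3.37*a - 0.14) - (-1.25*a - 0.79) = 0.65 - 2.12*a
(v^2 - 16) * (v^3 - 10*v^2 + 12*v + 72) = v^5 - 10*v^4 - 4*v^3 + 232*v^2 - 192*v - 1152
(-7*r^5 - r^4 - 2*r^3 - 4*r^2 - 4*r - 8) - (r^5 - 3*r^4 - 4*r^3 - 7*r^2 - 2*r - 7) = -8*r^5 + 2*r^4 + 2*r^3 + 3*r^2 - 2*r - 1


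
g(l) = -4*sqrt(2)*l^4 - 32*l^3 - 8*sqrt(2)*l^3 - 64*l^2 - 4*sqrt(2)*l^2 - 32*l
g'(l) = -16*sqrt(2)*l^3 - 96*l^2 - 24*sqrt(2)*l^2 - 128*l - 8*sqrt(2)*l - 32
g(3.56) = -3859.56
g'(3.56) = -3195.68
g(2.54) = -1475.92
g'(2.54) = -1594.98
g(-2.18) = 59.70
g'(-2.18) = -111.40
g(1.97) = -749.72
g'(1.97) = -983.73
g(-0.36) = 4.42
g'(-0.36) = 2.37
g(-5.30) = 197.82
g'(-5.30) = 425.02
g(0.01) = -0.33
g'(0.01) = -33.41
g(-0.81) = 0.80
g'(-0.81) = 7.61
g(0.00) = 0.00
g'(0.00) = -32.00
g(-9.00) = -10893.13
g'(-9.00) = 7191.98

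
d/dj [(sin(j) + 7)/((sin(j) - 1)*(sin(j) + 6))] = (-14*sin(j) + cos(j)^2 - 42)*cos(j)/((sin(j) - 1)^2*(sin(j) + 6)^2)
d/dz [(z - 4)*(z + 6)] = 2*z + 2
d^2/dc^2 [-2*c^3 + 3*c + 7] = -12*c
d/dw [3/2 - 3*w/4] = -3/4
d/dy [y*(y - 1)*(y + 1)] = 3*y^2 - 1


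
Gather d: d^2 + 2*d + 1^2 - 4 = d^2 + 2*d - 3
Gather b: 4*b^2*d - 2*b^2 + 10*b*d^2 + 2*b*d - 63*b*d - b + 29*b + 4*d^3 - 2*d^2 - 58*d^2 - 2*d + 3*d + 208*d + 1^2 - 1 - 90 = b^2*(4*d - 2) + b*(10*d^2 - 61*d + 28) + 4*d^3 - 60*d^2 + 209*d - 90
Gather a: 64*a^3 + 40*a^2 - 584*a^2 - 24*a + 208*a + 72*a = 64*a^3 - 544*a^2 + 256*a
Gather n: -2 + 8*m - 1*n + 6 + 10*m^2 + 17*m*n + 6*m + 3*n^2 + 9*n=10*m^2 + 14*m + 3*n^2 + n*(17*m + 8) + 4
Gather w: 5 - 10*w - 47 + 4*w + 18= -6*w - 24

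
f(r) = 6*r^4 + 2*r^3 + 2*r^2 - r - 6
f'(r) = 24*r^3 + 6*r^2 + 4*r - 1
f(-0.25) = -5.63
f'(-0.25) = -2.00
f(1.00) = 3.00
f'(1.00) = 33.00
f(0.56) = -4.99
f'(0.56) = 7.34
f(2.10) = 135.93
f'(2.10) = 256.12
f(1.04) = 4.39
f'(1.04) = 36.65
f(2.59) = 309.57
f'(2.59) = 466.58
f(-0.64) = -4.06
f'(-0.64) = -7.39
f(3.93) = 1573.63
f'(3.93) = 1564.15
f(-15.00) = 297459.00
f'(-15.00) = -79711.00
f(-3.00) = 447.00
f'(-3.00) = -607.00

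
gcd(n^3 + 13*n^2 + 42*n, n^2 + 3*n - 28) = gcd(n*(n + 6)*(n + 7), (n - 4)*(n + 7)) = n + 7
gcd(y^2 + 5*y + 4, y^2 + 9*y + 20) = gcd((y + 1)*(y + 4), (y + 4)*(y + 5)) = y + 4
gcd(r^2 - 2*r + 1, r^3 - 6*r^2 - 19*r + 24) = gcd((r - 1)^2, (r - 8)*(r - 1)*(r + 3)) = r - 1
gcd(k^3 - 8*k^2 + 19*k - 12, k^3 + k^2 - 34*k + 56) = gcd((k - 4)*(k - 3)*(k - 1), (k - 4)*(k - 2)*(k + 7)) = k - 4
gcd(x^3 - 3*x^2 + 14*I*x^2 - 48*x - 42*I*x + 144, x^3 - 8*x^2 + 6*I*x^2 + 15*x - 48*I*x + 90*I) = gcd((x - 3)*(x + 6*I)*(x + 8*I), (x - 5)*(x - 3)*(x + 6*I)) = x^2 + x*(-3 + 6*I) - 18*I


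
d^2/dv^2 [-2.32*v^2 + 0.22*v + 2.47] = -4.64000000000000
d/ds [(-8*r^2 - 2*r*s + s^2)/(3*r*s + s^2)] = r*(24*r^2 + 16*r*s + 5*s^2)/(s^2*(9*r^2 + 6*r*s + s^2))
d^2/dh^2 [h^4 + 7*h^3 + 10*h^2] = 12*h^2 + 42*h + 20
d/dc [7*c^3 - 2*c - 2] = 21*c^2 - 2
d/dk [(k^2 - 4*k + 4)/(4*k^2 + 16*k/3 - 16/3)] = 12*k*(k - 2)/(9*k^4 + 24*k^3 - 8*k^2 - 32*k + 16)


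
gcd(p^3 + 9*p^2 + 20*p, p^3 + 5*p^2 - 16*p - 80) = p^2 + 9*p + 20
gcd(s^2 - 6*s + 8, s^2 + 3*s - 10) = s - 2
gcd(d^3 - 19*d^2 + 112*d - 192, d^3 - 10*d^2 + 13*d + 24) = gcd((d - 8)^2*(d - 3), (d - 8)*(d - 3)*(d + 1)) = d^2 - 11*d + 24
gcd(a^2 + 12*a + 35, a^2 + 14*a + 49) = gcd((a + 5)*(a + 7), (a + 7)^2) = a + 7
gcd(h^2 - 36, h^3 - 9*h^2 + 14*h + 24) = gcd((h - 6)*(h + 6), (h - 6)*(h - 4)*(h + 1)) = h - 6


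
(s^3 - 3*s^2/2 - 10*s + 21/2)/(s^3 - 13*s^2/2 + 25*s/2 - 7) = (s + 3)/(s - 2)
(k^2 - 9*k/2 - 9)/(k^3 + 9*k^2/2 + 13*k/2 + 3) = (k - 6)/(k^2 + 3*k + 2)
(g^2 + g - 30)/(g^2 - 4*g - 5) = (g + 6)/(g + 1)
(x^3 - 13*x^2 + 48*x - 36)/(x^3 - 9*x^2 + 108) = (x - 1)/(x + 3)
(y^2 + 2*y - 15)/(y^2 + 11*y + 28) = (y^2 + 2*y - 15)/(y^2 + 11*y + 28)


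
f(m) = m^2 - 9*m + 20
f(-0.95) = 29.45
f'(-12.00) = -33.00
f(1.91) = 6.46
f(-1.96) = 41.48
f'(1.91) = -5.18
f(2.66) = 3.14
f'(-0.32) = -9.64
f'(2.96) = -3.08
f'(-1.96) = -12.92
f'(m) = 2*m - 9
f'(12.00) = 15.00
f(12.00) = 56.00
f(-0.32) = 22.98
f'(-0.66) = -10.32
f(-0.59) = 25.66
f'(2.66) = -3.68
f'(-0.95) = -10.90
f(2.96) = 2.12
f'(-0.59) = -10.18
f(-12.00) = 272.00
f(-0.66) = 26.38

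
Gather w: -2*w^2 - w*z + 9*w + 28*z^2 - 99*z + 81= -2*w^2 + w*(9 - z) + 28*z^2 - 99*z + 81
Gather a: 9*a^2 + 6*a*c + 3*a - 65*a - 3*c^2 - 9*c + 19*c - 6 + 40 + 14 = 9*a^2 + a*(6*c - 62) - 3*c^2 + 10*c + 48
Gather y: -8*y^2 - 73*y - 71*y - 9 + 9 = -8*y^2 - 144*y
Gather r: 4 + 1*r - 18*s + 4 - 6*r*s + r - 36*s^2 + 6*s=r*(2 - 6*s) - 36*s^2 - 12*s + 8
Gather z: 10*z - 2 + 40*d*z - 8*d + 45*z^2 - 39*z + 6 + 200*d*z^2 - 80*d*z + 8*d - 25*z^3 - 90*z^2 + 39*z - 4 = -25*z^3 + z^2*(200*d - 45) + z*(10 - 40*d)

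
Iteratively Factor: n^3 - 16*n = (n - 4)*(n^2 + 4*n) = n*(n - 4)*(n + 4)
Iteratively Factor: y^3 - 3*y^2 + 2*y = (y)*(y^2 - 3*y + 2) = y*(y - 2)*(y - 1)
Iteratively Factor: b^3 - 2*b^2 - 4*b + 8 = (b - 2)*(b^2 - 4) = (b - 2)*(b + 2)*(b - 2)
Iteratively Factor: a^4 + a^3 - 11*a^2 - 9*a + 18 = (a + 2)*(a^3 - a^2 - 9*a + 9) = (a + 2)*(a + 3)*(a^2 - 4*a + 3) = (a - 1)*(a + 2)*(a + 3)*(a - 3)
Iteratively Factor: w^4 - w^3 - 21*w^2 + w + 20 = (w - 5)*(w^3 + 4*w^2 - w - 4) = (w - 5)*(w + 1)*(w^2 + 3*w - 4) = (w - 5)*(w - 1)*(w + 1)*(w + 4)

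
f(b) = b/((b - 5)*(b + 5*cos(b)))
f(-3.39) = -0.05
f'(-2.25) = -0.03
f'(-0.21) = -0.04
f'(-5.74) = 0.43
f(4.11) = -3.62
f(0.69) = -0.04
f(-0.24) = 0.01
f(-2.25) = -0.06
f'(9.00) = 0.05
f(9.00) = 0.51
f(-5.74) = -0.37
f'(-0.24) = -0.04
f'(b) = b*(5*sin(b) - 1)/((b - 5)*(b + 5*cos(b))^2) - b/((b - 5)^2*(b + 5*cos(b))) + 1/((b - 5)*(b + 5*cos(b)))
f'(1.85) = -11.10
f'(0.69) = -0.08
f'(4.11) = 9.56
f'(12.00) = -0.03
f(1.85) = -1.24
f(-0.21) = 0.01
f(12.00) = 0.11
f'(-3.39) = 0.01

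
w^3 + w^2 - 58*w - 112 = (w - 8)*(w + 2)*(w + 7)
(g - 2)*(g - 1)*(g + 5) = g^3 + 2*g^2 - 13*g + 10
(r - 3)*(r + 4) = r^2 + r - 12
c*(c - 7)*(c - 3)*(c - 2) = c^4 - 12*c^3 + 41*c^2 - 42*c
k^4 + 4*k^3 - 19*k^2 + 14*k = k*(k - 2)*(k - 1)*(k + 7)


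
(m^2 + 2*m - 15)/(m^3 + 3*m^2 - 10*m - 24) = (m + 5)/(m^2 + 6*m + 8)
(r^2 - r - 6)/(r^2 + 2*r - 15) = (r + 2)/(r + 5)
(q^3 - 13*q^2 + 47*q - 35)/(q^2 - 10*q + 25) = (q^2 - 8*q + 7)/(q - 5)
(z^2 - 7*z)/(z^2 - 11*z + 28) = z/(z - 4)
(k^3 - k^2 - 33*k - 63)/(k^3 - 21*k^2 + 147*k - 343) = (k^2 + 6*k + 9)/(k^2 - 14*k + 49)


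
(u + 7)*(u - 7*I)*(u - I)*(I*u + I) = I*u^4 + 8*u^3 + 8*I*u^3 + 64*u^2 + 56*u - 56*I*u - 49*I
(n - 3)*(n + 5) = n^2 + 2*n - 15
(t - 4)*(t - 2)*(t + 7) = t^3 + t^2 - 34*t + 56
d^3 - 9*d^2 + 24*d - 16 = (d - 4)^2*(d - 1)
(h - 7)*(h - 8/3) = h^2 - 29*h/3 + 56/3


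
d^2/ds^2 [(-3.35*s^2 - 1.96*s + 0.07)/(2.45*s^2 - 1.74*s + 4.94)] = (-52.0919*s^3 + 245.79135*s^2 + 140.54082*s - 198.469428)/(14.706125*s^6 - 31.33305*s^5 + 111.20991*s^4 - 131.623344*s^3 + 224.235492*s^2 - 127.386792*s + 120.553784)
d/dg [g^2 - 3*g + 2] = 2*g - 3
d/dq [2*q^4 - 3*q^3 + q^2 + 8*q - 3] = 8*q^3 - 9*q^2 + 2*q + 8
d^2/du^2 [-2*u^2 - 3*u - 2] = -4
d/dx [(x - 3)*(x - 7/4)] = 2*x - 19/4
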